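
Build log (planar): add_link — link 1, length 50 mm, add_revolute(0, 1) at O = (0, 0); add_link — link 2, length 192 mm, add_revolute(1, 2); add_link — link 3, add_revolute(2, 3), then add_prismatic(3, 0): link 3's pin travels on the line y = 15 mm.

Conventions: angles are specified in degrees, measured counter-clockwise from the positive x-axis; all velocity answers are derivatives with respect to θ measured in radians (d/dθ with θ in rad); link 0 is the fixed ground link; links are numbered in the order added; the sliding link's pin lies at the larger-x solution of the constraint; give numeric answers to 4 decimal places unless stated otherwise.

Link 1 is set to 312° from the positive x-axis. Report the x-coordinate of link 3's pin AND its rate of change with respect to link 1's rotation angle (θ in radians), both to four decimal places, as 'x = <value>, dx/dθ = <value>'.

geometry: r = 50 mm, L = 192 mm, e = 15 mm
crank pin P = (r cos θ, r sin θ) = (33.456530, -37.157241)
h = r sin θ − e = -37.157241 − 15 = -52.157241
x = r cos θ + √(L² − h²) = 33.456530 + 184.779929 = 218.236459
dx/dθ = −r sin θ − h·r cos θ/√(L² − h²) (θ in radians; h = -52.157241) = 46.600909

x = 218.2365, dx/dθ = 46.6009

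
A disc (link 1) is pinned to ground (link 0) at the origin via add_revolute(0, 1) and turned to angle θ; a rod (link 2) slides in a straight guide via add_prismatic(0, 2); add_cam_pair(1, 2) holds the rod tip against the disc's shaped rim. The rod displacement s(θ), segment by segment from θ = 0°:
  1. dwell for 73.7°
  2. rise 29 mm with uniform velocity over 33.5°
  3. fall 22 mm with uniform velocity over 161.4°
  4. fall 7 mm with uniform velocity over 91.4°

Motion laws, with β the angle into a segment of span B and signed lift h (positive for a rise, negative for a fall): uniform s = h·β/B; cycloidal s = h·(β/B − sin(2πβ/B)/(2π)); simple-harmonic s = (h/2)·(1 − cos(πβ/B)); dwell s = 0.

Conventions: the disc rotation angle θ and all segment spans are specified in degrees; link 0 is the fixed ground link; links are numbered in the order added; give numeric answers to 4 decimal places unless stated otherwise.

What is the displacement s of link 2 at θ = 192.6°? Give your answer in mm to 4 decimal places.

segment 1 (0° to 73.7°, dwell): s unchanged at 0.0000
segment 2 (73.7° to 107.2°, uniform, h = 29) is passed completely: s = 0.0000 + (29) = 29.0000
θ = 192.6° falls in segment 3 (107.2° to 268.6°, uniform, h = -22): β = 192.6 − 107.2 = 85.4°, B = 161.4°; Δs = -22·85.4/161.4 = -11.6406; s = 29.0000 − 11.6406 = 17.3594

17.3594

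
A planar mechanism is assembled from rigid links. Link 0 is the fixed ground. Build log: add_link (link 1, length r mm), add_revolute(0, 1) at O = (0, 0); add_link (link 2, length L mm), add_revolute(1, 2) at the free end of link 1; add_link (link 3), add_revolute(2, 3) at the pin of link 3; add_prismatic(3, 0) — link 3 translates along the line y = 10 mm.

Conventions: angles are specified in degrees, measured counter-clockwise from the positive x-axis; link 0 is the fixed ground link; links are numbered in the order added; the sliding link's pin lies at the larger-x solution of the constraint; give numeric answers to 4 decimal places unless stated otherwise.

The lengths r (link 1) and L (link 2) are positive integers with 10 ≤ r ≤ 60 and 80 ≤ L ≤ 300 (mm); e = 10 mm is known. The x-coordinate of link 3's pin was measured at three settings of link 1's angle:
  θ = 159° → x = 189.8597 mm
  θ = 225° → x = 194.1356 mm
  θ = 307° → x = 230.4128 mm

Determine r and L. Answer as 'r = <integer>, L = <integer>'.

constraint per measurement: (x − r cos θ)² + (r sin θ − e)² = L²
subtracting the θ₁ and θ₂ equations cancels the r² and L² terms:
r = (x₁² − x₂²) / (2[(x₁cos θ₁ + e sin θ₁) − (x₂cos θ₂ + e sin θ₂)]) = 28.0001 → r = 28
L² = (x₁ − r cos θ₁)² + (r sin θ₁ − e)² = 46655.9804 → L = 216.0000 → L = 216
check at θ₃=307°: x = 230.4128 (printed 230.4128) ✓

r = 28, L = 216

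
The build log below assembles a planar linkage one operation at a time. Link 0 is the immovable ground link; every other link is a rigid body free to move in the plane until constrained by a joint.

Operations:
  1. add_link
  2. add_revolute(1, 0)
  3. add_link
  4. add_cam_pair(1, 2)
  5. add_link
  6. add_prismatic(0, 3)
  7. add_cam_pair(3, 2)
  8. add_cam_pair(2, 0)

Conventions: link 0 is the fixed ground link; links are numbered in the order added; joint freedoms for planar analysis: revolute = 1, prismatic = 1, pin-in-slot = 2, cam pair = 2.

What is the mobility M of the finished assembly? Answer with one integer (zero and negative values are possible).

link 0 = ground. State L|J1|J2 = 1|0|0
+link1  2|0|0
R(1,0) f=1→J1  2|1|0
+link2  3|1|0
C(1,2) f=2→J2  3|1|1
+link3  4|1|1
P(0,3) f=1→J1  4|2|1
C(3,2) f=2→J2  4|2|2
C(2,0) f=2→J2  4|2|3
M = 3(4−1)−2·2−3 = 9−4−3 = 2

M = 2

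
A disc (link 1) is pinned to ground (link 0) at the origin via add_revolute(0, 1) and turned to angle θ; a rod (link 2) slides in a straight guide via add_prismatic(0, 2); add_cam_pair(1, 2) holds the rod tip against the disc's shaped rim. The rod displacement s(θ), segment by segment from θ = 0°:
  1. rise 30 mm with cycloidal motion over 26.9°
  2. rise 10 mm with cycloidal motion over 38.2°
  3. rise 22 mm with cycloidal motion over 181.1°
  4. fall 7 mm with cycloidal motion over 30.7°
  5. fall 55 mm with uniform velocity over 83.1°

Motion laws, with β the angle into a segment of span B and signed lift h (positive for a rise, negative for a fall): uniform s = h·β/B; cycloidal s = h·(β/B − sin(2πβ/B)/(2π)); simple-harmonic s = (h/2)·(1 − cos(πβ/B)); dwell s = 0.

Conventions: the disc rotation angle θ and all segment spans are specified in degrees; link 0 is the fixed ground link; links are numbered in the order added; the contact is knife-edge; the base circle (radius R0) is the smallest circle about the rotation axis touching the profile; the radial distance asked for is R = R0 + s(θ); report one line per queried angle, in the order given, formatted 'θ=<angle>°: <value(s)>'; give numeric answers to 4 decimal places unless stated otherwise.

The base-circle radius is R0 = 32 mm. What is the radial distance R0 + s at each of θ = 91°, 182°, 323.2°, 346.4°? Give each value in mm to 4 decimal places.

segment 1 (0° to 26.9°, cycloidal, h = 30) is passed completely: s = 0.0000 + (30) = 30.0000
segment 2 (26.9° to 65.1°, cycloidal, h = 10) is passed completely: s = 30.0000 + (10) = 40.0000
θ = 91° falls in segment 3 (65.1° to 246.2°, cycloidal, h = 22): β = 91 − 65.1 = 25.9°, B = 181.1°; Δs = 22·(0.1430 − sin(2π·0.1430)/(2π)) = 0.4067; s = 40.0000 + 0.4067 = 40.4067
θ = 182° falls in segment 3 (65.1° to 246.2°, cycloidal, h = 22): β = 182 − 65.1 = 116.9°, B = 181.1°; Δs = 22·(0.6455 − sin(2π·0.6455)/(2π)) = 16.9744; s = 40.0000 + 16.9744 = 56.9744
segment 3 (65.1° to 246.2°, cycloidal, h = 22) is passed completely: s = 40.0000 + (22) = 62.0000
segment 4 (246.2° to 276.9°, cycloidal, h = -7) is passed completely: s = 62.0000 + (-7) = 55.0000
θ = 323.2° falls in segment 5 (276.9° to 360°, uniform, h = -55): β = 323.2 − 276.9 = 46.3°, B = 83.1°; Δs = -55·46.3/83.1 = -30.6438; s = 55.0000 − 30.6438 = 24.3562
θ = 346.4° falls in segment 5 (276.9° to 360°, uniform, h = -55): β = 346.4 − 276.9 = 69.5°, B = 83.1°; Δs = -55·69.5/83.1 = -45.9988; s = 55.0000 − 45.9988 = 9.0012
θ=91°: R = R0 + s = 32 + 40.4067 = 72.4067
θ=182°: R = R0 + s = 32 + 56.9744 = 88.9744
θ=323.2°: R = R0 + s = 32 + 24.3562 = 56.3562
θ=346.4°: R = R0 + s = 32 + 9.0012 = 41.0012

θ=91°: 72.4067
θ=182°: 88.9744
θ=323.2°: 56.3562
θ=346.4°: 41.0012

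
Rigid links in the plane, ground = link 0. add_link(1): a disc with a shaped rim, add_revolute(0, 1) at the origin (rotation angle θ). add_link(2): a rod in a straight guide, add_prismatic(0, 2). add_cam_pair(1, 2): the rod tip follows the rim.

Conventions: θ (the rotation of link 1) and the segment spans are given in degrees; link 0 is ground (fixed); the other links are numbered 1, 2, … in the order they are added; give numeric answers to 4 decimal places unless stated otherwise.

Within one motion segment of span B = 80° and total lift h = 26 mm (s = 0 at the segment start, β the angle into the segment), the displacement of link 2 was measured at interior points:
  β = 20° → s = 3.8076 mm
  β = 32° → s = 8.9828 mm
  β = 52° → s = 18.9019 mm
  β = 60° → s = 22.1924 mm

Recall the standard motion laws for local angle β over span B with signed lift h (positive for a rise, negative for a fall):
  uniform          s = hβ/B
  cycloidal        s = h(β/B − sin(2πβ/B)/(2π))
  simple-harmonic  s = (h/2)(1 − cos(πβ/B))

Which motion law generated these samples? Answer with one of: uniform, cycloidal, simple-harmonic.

candidates at β/B = r: uniform s = h·r (linear in β); cycloidal s = h·(r − sin(2πr)/(2π)); simple-harmonic s = (h/2)(1 − cos(πr))
β=20°: printed 3.8076 | uniform 6.5000, cycloidal 2.3620, simple-harmonic 3.8076
β=32°: printed 8.9828 | uniform 10.4000, cycloidal 7.9677, simple-harmonic 8.9828
β=52°: printed 18.9019 | uniform 16.9000, cycloidal 20.2477, simple-harmonic 18.9019
β=60°: printed 22.1924 | uniform 19.5000, cycloidal 23.6380, simple-harmonic 22.1924
only one law matches every sample → simple-harmonic

simple-harmonic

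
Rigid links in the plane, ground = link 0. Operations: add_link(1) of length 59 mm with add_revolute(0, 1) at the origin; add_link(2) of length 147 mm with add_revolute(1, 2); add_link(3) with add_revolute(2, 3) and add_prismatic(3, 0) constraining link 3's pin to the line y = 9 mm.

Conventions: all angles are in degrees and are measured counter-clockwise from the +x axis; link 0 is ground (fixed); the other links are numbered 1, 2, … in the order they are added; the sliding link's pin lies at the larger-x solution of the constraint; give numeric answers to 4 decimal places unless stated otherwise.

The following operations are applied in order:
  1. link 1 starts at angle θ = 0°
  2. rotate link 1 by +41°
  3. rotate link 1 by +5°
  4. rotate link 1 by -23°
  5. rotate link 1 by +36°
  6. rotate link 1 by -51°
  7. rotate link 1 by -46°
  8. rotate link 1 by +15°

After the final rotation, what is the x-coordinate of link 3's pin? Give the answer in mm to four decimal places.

geometry: r = 59 mm, L = 147 mm, e = 9 mm; θ starts at 0°
rotate link 1 by +41°: θ ← 0° +41° = 41°
rotate link 1 by +5°: θ ← 41° +5° = 46°
rotate link 1 by -23°: θ ← 46° -23° = 23°
rotate link 1 by +36°: θ ← 23° +36° = 59°
rotate link 1 by -51°: θ ← 59° -51° = 8°
rotate link 1 by -46°: θ ← 8° -46° = -38°
rotate link 1 by +15°: θ ← -38° +15° = -23°
crank pin P = (r cos θ, r sin θ) = (54.309786, -23.053137)
h = r sin θ − e = -23.053137 − 9 = -32.053137
x = r cos θ + √(L² − h²) = 54.309786 + 143.462875 = 197.772661

197.7727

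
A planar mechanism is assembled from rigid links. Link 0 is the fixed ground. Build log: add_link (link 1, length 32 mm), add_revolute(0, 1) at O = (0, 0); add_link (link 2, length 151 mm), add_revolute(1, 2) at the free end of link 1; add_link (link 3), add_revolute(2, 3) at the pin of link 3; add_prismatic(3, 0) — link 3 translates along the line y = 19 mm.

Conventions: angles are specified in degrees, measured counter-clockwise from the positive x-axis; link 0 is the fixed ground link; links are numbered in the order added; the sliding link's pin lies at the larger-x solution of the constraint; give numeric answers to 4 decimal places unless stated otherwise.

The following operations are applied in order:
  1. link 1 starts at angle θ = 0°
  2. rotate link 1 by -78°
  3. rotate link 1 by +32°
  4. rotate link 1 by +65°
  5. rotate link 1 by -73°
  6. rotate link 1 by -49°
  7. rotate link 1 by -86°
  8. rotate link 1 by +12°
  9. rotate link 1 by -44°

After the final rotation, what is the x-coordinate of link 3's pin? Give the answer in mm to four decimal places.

geometry: r = 32 mm, L = 151 mm, e = 19 mm; θ starts at 0°
rotate link 1 by -78°: θ ← 0° -78° = -78°
rotate link 1 by +32°: θ ← -78° +32° = -46°
rotate link 1 by +65°: θ ← -46° +65° = 19°
rotate link 1 by -73°: θ ← 19° -73° = -54°
rotate link 1 by -49°: θ ← -54° -49° = -103°
rotate link 1 by -86°: θ ← -103° -86° = -189°
rotate link 1 by +12°: θ ← -189° +12° = -177°
rotate link 1 by -44°: θ ← -177° -44° = -221°
crank pin P = (r cos θ, r sin θ) = (-24.150707, 20.993889)
h = r sin θ − e = 20.993889 − 19 = 1.993889
x = r cos θ + √(L² − h²) = -24.150707 + 150.986835 = 126.836129

126.8361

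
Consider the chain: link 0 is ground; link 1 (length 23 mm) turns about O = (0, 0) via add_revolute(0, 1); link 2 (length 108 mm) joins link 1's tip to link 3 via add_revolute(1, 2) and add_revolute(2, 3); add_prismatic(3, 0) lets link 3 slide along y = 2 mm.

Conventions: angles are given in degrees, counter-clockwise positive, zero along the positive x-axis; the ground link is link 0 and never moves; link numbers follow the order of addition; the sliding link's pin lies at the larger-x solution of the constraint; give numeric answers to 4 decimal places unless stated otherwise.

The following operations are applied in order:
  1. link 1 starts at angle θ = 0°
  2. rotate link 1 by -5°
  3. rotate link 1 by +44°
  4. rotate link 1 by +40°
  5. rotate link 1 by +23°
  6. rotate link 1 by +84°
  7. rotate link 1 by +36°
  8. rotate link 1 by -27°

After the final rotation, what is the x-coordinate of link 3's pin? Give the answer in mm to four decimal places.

geometry: r = 23 mm, L = 108 mm, e = 2 mm; θ starts at 0°
rotate link 1 by -5°: θ ← 0° -5° = -5°
rotate link 1 by +44°: θ ← -5° +44° = 39°
rotate link 1 by +40°: θ ← 39° +40° = 79°
rotate link 1 by +23°: θ ← 79° +23° = 102°
rotate link 1 by +84°: θ ← 102° +84° = 186°
rotate link 1 by +36°: θ ← 186° +36° = 222°
rotate link 1 by -27°: θ ← 222° -27° = 195°
crank pin P = (r cos θ, r sin θ) = (-22.216294, -5.952838)
h = r sin θ − e = -5.952838 − 2 = -7.952838
x = r cos θ + √(L² − h²) = -22.216294 + 107.706789 = 85.490495

85.4905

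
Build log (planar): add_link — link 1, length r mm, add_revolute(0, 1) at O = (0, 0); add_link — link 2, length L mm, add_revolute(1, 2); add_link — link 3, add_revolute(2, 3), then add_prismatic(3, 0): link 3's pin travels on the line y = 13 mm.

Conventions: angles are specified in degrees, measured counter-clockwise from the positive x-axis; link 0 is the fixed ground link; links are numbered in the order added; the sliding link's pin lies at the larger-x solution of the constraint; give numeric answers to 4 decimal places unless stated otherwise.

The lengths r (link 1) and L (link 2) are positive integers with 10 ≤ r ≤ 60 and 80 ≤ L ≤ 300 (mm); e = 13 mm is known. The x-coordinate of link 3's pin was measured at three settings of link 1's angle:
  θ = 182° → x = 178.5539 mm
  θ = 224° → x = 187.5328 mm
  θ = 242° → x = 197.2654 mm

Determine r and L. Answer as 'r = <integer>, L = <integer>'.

constraint per measurement: (x − r cos θ)² + (r sin θ − e)² = L²
subtracting the θ₁ and θ₂ equations cancels the r² and L² terms:
r = (x₁² − x₂²) / (2[(x₁cos θ₁ + e sin θ₁) − (x₂cos θ₂ + e sin θ₂)]) = 47.0003 → r = 47
L² = (x₁ − r cos θ₁)² + (r sin θ₁ − e)² = 51075.9846 → L = 226.0000 → L = 226
check at θ₃=242°: x = 197.2654 (printed 197.2654) ✓

r = 47, L = 226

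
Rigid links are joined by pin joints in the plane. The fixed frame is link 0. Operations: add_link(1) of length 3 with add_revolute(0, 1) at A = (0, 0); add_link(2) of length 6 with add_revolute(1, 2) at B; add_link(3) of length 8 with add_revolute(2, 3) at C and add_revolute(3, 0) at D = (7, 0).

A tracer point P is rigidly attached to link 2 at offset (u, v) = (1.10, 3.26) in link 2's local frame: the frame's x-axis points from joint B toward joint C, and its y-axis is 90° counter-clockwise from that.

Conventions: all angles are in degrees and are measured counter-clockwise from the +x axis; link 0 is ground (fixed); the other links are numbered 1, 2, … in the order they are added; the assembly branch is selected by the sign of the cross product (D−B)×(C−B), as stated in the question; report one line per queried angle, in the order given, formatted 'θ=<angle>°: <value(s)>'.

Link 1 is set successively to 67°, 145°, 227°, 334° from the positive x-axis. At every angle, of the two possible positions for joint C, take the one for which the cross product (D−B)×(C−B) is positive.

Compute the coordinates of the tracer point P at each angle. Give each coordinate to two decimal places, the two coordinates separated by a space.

A=(0,0), D=(7.00,0)
θ=67°: B = A + 3.00·(cos67°, sin67°) = (1.1722, 2.7615)
θ=67°: |BD| = 6.4490
θ=67°: circle(B,6.00) ∩ circle(D,8.00): a=1.0536, h=5.9068
θ=67°:   candidates: C₊=(4.6536,7.6482) cross=38.093; C₋=(-0.4050,-3.0275) cross=-38.093
θ=67°:   branch + wants cross > 0 → take C=(4.6536,7.6482) (cross=38.093)
θ=67°: ex = (C−B)/|BC| = (0.5802,0.8144); ey = (-0.8144,0.5802)
θ=67°: P = B + 1.10·ex + 3.26·ey = (-0.8446,5.5490)
θ=145°: B = A + 3.00·(cos145°, sin145°) = (-2.4575, 1.7207)
θ=145°: |BD| = 9.6127
θ=145°: circle(B,6.00) ∩ circle(D,8.00): a=3.3500, h=4.9777
θ=145°:   candidates: C₊=(1.7294,6.0184) cross=47.850; C₋=(-0.0526,-3.7763) cross=-47.850
θ=145°:   branch + wants cross > 0 → take C=(1.7294,6.0184) (cross=47.850)
θ=145°: ex = (C−B)/|BC| = (0.6978,0.7163); ey = (-0.7163,0.6978)
θ=145°: P = B + 1.10·ex + 3.26·ey = (-4.0249,4.7835)
θ=227°: B = A + 3.00·(cos227°, sin227°) = (-2.0460, -2.1941)
θ=227°: |BD| = 9.3083
θ=227°: circle(B,6.00) ∩ circle(D,8.00): a=3.1501, h=5.1066
θ=227°:   candidates: C₊=(-0.1883,3.5111) cross=47.533; C₋=(2.2190,-6.4142) cross=-47.533
θ=227°:   branch + wants cross > 0 → take C=(-0.1883,3.5111) (cross=47.533)
θ=227°: ex = (C−B)/|BC| = (0.3096,0.9509); ey = (-0.9509,0.3096)
θ=227°: P = B + 1.10·ex + 3.26·ey = (-4.8052,-0.1388)
θ=334°: B = A + 3.00·(cos334°, sin334°) = (2.6964, -1.3151)
θ=334°: |BD| = 4.5001
θ=334°: circle(B,6.00) ∩ circle(D,8.00): a=-0.8610, h=5.9379
θ=334°:   candidates: C₊=(0.1376,4.1119) cross=26.721; C₋=(3.6083,-7.2454) cross=-26.721
θ=334°:   branch + wants cross > 0 → take C=(0.1376,4.1119) (cross=26.721)
θ=334°: ex = (C−B)/|BC| = (-0.4265,0.9045); ey = (-0.9045,-0.4265)
θ=334°: P = B + 1.10·ex + 3.26·ey = (-0.7214,-1.7104)

θ=67°: -0.84 5.55
θ=145°: -4.02 4.78
θ=227°: -4.81 -0.14
θ=334°: -0.72 -1.71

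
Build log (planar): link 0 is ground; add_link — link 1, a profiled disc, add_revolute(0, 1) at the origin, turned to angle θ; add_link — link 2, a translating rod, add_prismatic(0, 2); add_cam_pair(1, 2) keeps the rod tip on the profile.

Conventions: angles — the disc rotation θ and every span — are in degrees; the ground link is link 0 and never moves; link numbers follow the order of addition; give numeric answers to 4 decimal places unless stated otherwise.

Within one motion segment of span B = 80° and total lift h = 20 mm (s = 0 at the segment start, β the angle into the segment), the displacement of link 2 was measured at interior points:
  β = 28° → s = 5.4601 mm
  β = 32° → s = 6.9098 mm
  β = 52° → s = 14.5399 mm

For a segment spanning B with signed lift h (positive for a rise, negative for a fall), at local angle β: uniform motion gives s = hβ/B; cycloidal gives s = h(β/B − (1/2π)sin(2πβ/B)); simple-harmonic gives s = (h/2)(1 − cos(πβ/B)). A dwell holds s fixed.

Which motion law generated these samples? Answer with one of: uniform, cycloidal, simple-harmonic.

candidates at β/B = r: uniform s = h·r (linear in β); cycloidal s = h·(r − sin(2πr)/(2π)); simple-harmonic s = (h/2)(1 − cos(πr))
β=28°: printed 5.4601 | uniform 7.0000, cycloidal 4.4248, simple-harmonic 5.4601
β=32°: printed 6.9098 | uniform 8.0000, cycloidal 6.1290, simple-harmonic 6.9098
β=52°: printed 14.5399 | uniform 13.0000, cycloidal 15.5752, simple-harmonic 14.5399
only one law matches every sample → simple-harmonic

simple-harmonic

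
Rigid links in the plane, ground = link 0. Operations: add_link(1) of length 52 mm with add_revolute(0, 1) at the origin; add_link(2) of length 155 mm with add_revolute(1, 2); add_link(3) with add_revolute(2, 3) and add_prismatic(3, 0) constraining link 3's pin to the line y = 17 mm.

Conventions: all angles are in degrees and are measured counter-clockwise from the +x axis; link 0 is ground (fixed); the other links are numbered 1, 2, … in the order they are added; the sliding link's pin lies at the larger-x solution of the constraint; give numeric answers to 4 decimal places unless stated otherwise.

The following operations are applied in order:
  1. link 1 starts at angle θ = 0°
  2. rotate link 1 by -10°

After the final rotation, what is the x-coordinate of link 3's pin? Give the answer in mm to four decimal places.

geometry: r = 52 mm, L = 155 mm, e = 17 mm; θ starts at 0°
rotate link 1 by -10°: θ ← 0° -10° = -10°
crank pin P = (r cos θ, r sin θ) = (51.210003, -9.029705)
h = r sin θ − e = -9.029705 − 17 = -26.029705
x = r cos θ + √(L² − h²) = 51.210003 + 152.798738 = 204.008742

204.0087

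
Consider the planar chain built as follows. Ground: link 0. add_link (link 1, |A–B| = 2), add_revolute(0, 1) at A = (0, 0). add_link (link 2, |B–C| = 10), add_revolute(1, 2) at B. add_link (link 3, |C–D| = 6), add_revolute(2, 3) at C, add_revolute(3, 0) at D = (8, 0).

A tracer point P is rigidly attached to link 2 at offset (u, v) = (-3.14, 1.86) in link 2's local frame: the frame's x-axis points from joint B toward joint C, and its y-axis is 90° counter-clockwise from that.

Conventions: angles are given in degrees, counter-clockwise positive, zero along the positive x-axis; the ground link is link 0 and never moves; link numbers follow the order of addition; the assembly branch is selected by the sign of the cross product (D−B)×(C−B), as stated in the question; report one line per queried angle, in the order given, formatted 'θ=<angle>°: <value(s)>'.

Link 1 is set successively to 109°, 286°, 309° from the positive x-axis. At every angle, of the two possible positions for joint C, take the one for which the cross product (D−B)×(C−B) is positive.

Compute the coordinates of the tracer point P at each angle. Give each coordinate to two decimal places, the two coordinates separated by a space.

A=(0,0), D=(8.00,0)
θ=109°: B = A + 2.00·(cos109°, sin109°) = (-0.6511, 1.8910)
θ=109°: |BD| = 8.8554
θ=109°: circle(B,10.00) ∩ circle(D,6.00): a=8.0413, h=5.9445
θ=109°:   candidates: C₊=(8.4741,5.9812) cross=52.641; C₋=(5.9353,-5.6335) cross=-52.641
θ=109°:   branch + wants cross > 0 → take C=(8.4741,5.9812) (cross=52.641)
θ=109°: ex = (C−B)/|BC| = (0.9125,0.4090); ey = (-0.4090,0.9125)
θ=109°: P = B + -3.14·ex + 1.86·ey = (-4.2772,2.3040)
θ=286°: B = A + 2.00·(cos286°, sin286°) = (0.5513, -1.9225)
θ=286°: |BD| = 7.6928
θ=286°: circle(B,10.00) ∩ circle(D,6.00): a=8.0061, h=5.9918
θ=286°:   candidates: C₊=(6.8059,5.8800) cross=46.094; C₋=(9.8008,-5.7234) cross=-46.094
θ=286°:   branch + wants cross > 0 → take C=(6.8059,5.8800) (cross=46.094)
θ=286°: ex = (C−B)/|BC| = (0.6255,0.7803); ey = (-0.7803,0.6255)
θ=286°: P = B + -3.14·ex + 1.86·ey = (-2.8640,-3.2091)
θ=309°: B = A + 2.00·(cos309°, sin309°) = (1.2586, -1.5543)
θ=309°: |BD| = 6.9182
θ=309°: circle(B,10.00) ∩ circle(D,6.00): a=8.0846, h=5.8855
θ=309°:   candidates: C₊=(7.8143,5.9971) cross=40.717; C₋=(10.4588,-5.4730) cross=-40.717
θ=309°:   branch + wants cross > 0 → take C=(7.8143,5.9971) (cross=40.717)
θ=309°: ex = (C−B)/|BC| = (0.6556,0.7551); ey = (-0.7551,0.6556)
θ=309°: P = B + -3.14·ex + 1.86·ey = (-2.2044,-2.7061)

θ=109°: -4.28 2.30
θ=286°: -2.86 -3.21
θ=309°: -2.20 -2.71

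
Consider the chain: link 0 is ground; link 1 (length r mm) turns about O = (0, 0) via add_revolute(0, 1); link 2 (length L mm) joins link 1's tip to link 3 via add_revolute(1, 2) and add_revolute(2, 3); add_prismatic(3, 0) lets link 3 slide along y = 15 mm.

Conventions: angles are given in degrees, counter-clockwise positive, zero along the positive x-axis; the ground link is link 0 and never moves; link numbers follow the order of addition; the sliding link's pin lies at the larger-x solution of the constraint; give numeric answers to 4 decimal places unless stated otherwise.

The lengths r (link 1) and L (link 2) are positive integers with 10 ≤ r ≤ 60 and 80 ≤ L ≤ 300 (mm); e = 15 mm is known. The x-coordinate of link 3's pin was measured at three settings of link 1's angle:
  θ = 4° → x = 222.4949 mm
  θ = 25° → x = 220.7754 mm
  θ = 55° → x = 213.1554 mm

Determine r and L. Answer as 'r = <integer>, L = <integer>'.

constraint per measurement: (x − r cos θ)² + (r sin θ − e)² = L²
subtracting the θ₁ and θ₂ equations cancels the r² and L² terms:
r = (x₁² − x₂²) / (2[(x₁cos θ₁ + e sin θ₁) − (x₂cos θ₂ + e sin θ₂)]) = 23.0002 → r = 23
L² = (x₁ − r cos θ₁)² + (r sin θ₁ − e)² = 40000.0145 → L = 200.0000 → L = 200
check at θ₃=55°: x = 213.1554 (printed 213.1554) ✓

r = 23, L = 200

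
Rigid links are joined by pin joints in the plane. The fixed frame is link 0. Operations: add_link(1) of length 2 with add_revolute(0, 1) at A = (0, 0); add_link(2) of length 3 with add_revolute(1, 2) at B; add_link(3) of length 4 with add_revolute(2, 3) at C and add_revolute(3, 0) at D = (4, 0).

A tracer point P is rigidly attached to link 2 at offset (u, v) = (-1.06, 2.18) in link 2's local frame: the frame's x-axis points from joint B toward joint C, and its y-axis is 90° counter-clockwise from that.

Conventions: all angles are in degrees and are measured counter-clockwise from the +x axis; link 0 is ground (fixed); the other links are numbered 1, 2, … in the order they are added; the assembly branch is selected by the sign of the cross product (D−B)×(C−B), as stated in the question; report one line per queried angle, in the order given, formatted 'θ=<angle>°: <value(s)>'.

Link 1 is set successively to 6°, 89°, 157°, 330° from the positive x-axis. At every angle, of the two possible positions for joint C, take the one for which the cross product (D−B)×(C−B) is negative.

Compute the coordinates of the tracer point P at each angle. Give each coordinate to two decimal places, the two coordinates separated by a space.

A=(0,0), D=(4.00,0)
θ=6°: B = A + 2.00·(cos6°, sin6°) = (1.9890, 0.2091)
θ=6°: |BD| = 2.0218
θ=6°: circle(B,3.00) ∩ circle(D,4.00): a=-0.7202, h=2.9123
θ=6°:   candidates: C₊=(1.5738,3.1802) cross=5.888; C₋=(0.9715,-2.6131) cross=-5.888
θ=6°:   branch - wants cross < 0 → take C=(0.9715,-2.6131) (cross=-5.888)
θ=6°: ex = (C−B)/|BC| = (-0.3392,-0.9407); ey = (0.9407,-0.3392)
θ=6°: P = B + -1.06·ex + 2.18·ey = (4.3993,0.4668)
θ=89°: B = A + 2.00·(cos89°, sin89°) = (0.0349, 1.9997)
θ=89°: |BD| = 4.4408
θ=89°: circle(B,3.00) ∩ circle(D,4.00): a=1.4323, h=2.6360
θ=89°:   candidates: C₊=(2.5007,3.7084) cross=11.706; C₋=(0.1267,-0.9989) cross=-11.706
θ=89°:   branch - wants cross < 0 → take C=(0.1267,-0.9989) (cross=-11.706)
θ=89°: ex = (C−B)/|BC| = (0.0306,-0.9995); ey = (0.9995,0.0306)
θ=89°: P = B + -1.06·ex + 2.18·ey = (2.1814,3.1259)
θ=157°: B = A + 2.00·(cos157°, sin157°) = (-1.8410, 0.7815)
θ=157°: |BD| = 5.8931
θ=157°: circle(B,3.00) ∩ circle(D,4.00): a=2.3526, h=1.8615
θ=157°:   candidates: C₊=(0.7377,2.3146) cross=10.970; C₋=(0.2440,-1.3756) cross=-10.970
θ=157°:   branch - wants cross < 0 → take C=(0.2440,-1.3756) (cross=-10.970)
θ=157°: ex = (C−B)/|BC| = (0.6950,-0.7190); ey = (0.7190,0.6950)
θ=157°: P = B + -1.06·ex + 2.18·ey = (-1.0102,3.0587)
θ=330°: B = A + 2.00·(cos330°, sin330°) = (1.7321, -1.0000)
θ=330°: |BD| = 2.4786
θ=330°: circle(B,3.00) ∩ circle(D,4.00): a=-0.1728, h=2.9950
θ=330°:   candidates: C₊=(0.3656,1.6708) cross=7.424; C₋=(2.7823,-3.8102) cross=-7.424
θ=330°:   branch - wants cross < 0 → take C=(2.7823,-3.8102) (cross=-7.424)
θ=330°: ex = (C−B)/|BC| = (0.3501,-0.9367); ey = (0.9367,0.3501)
θ=330°: P = B + -1.06·ex + 2.18·ey = (3.4030,0.7561)

θ=6°: 4.40 0.47
θ=89°: 2.18 3.13
θ=157°: -1.01 3.06
θ=330°: 3.40 0.76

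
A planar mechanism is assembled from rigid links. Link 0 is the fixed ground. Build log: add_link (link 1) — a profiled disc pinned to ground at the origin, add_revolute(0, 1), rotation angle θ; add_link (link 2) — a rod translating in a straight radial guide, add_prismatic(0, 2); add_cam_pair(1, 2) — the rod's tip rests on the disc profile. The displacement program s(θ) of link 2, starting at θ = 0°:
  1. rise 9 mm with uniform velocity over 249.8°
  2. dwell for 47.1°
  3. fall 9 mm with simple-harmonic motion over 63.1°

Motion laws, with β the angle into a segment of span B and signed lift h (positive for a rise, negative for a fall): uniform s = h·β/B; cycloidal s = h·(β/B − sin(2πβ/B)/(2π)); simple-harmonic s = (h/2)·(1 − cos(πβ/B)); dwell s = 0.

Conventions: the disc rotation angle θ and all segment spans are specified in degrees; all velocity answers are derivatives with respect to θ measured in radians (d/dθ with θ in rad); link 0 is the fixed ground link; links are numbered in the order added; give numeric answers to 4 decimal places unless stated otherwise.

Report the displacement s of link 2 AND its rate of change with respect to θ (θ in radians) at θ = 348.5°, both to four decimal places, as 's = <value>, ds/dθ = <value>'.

seg 1 [0°–249.8°] uniform, h=9: full span → s += 9 → s = 9.0000
seg 2 [249.8°–296.9°] dwell: s stays 9.0000
seg 3 [296.9°–360°] simple-harmonic, h=-9: θ=348.5° here. β=51.6, B=63.1. -9/2·(1 − cos(π·0.8177)) = -8.2823 → s = 0.7177
velocity in seg [296.9°–360°] (simple-harmonic), θ in radians: β = 51.6° = 0.9006 rad, B = 63.1° = 1.1013 rad; ds/dθ = (πh/(2B)) sin(πβ/B) = (π·(-9)/(2·1.1013)) sin(π·0.8177) = -6.954737 mm/rad

s = 0.7177, ds/dθ = -6.9547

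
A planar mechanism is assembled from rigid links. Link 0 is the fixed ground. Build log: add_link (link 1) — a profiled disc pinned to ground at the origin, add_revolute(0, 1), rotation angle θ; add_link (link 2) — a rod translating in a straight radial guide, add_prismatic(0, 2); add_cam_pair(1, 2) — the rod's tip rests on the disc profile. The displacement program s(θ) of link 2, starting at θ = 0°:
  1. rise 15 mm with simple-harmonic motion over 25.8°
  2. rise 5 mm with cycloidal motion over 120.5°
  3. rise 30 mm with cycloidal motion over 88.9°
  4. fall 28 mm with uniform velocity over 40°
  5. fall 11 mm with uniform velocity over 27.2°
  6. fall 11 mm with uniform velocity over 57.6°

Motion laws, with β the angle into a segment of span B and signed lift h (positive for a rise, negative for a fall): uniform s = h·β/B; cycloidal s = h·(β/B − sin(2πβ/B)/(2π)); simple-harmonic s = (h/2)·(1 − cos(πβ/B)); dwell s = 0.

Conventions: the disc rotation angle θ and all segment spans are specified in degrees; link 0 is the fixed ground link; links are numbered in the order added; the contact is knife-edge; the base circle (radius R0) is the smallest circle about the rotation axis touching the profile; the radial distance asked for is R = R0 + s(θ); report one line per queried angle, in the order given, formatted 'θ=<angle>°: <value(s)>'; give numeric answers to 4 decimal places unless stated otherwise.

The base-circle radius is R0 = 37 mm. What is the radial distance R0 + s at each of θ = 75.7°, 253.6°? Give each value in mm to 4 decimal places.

seg 1 [0°–25.8°] simple-harmonic, h=15: full span → s += 15 → s = 15.0000
seg 2 [25.8°–146.3°] cycloidal, h=5: θ=75.7° here. β=49.9, B=120.5. 5·(0.4141 − sin(2π·0.4141)/(2π)) = 1.6616 → s = 16.6616
seg 2 [25.8°–146.3°] cycloidal, h=5: full span → s += 5 → s = 20.0000
seg 3 [146.3°–235.2°] cycloidal, h=30: full span → s += 30 → s = 50.0000
seg 4 [235.2°–275.2°] uniform, h=-28: θ=253.6° here. β=18.4, B=40. -28·18.4/40 = -12.8800 → s = 37.1200
θ=75.7°: R = R0 + s = 37 + 16.6616 = 53.6616
θ=253.6°: R = R0 + s = 37 + 37.1200 = 74.1200

θ=75.7°: 53.6616
θ=253.6°: 74.1200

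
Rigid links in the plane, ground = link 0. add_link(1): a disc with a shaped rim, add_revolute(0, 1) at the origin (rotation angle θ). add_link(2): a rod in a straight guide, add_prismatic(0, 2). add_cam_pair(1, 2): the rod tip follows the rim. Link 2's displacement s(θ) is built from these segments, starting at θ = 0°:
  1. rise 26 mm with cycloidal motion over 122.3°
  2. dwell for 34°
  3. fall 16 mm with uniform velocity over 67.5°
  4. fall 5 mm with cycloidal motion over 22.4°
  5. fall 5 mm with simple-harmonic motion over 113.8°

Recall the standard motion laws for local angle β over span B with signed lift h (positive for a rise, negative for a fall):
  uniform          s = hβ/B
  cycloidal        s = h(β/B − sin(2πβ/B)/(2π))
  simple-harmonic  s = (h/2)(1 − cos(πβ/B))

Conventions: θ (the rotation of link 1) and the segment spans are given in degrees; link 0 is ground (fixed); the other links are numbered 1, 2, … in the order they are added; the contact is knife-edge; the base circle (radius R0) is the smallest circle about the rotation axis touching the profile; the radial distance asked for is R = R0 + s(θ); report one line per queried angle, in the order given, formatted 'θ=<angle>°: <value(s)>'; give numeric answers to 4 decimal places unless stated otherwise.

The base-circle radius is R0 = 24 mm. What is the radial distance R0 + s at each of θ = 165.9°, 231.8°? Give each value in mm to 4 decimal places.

segment 1 (0° to 122.3°, cycloidal, h = 26) is passed completely: s = 0.0000 + (26) = 26.0000
segment 2 (122.3° to 156.3°, dwell): s unchanged at 26.0000
θ = 165.9° falls in segment 3 (156.3° to 223.8°, uniform, h = -16): β = 165.9 − 156.3 = 9.6°, B = 67.5°; Δs = -16·9.6/67.5 = -2.2756; s = 26.0000 − 2.2756 = 23.7244
segment 3 (156.3° to 223.8°, uniform, h = -16) is passed completely: s = 26.0000 + (-16) = 10.0000
θ = 231.8° falls in segment 4 (223.8° to 246.2°, cycloidal, h = -5): β = 231.8 − 223.8 = 8°, B = 22.4°; Δs = -5·(0.3571 − sin(2π·0.3571)/(2π)) = -1.1636; s = 10.0000 − 1.1636 = 8.8364
θ=165.9°: R = R0 + s = 24 + 23.7244 = 47.7244
θ=231.8°: R = R0 + s = 24 + 8.8364 = 32.8364

θ=165.9°: 47.7244
θ=231.8°: 32.8364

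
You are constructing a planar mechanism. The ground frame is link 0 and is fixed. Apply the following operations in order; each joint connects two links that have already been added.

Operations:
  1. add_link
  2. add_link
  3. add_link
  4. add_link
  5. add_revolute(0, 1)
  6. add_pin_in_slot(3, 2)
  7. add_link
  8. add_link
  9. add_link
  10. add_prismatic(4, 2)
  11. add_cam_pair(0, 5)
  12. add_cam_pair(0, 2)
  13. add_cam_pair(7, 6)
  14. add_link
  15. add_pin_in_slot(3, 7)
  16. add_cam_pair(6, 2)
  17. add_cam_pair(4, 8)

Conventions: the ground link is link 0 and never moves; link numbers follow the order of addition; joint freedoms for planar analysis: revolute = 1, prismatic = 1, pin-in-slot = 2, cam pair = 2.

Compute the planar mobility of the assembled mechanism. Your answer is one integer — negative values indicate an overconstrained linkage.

L=1 J1=0 J2=0
add link → L=2 J1=0 J2=0
add link → L=3 J1=0 J2=0
add link → L=4 J1=0 J2=0
add link → L=5 J1=0 J2=0
R@0,1 dof=1 J1 → L=5 J1=1 J2=0
PS@3,2 dof=2 J2 → L=5 J1=1 J2=1
add link → L=6 J1=1 J2=1
add link → L=7 J1=1 J2=1
add link → L=8 J1=1 J2=1
P@4,2 dof=1 J1 → L=8 J1=2 J2=1
C@0,5 dof=2 J2 → L=8 J1=2 J2=2
C@0,2 dof=2 J2 → L=8 J1=2 J2=3
C@7,6 dof=2 J2 → L=8 J1=2 J2=4
add link → L=9 J1=2 J2=4
PS@3,7 dof=2 J2 → L=9 J1=2 J2=5
C@6,2 dof=2 J2 → L=9 J1=2 J2=6
C@4,8 dof=2 J2 → L=9 J1=2 J2=7
M=3(L−1)−2J1−J2=3·8−2·2−7=13

M = 13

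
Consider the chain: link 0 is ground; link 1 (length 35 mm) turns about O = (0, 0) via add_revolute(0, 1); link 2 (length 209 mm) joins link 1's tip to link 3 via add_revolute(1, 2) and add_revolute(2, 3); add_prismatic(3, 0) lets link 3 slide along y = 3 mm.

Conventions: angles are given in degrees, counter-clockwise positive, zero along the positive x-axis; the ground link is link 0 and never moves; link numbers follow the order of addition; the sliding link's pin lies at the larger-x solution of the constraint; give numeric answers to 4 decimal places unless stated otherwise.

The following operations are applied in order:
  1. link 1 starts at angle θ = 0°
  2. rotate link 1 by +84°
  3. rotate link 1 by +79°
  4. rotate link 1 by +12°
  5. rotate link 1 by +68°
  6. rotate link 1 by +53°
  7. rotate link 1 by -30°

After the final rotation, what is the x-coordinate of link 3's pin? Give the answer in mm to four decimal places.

geometry: r = 35 mm, L = 209 mm, e = 3 mm; θ starts at 0°
rotate link 1 by +84°: θ ← 0° +84° = 84°
rotate link 1 by +79°: θ ← 84° +79° = 163°
rotate link 1 by +12°: θ ← 163° +12° = 175°
rotate link 1 by +68°: θ ← 175° +68° = 243°
rotate link 1 by +53°: θ ← 243° +53° = 296°
rotate link 1 by -30°: θ ← 296° -30° = 266°
crank pin P = (r cos θ, r sin θ) = (-2.441477, -34.914742)
h = r sin θ − e = -34.914742 − 3 = -37.914742
x = r cos θ + √(L² − h²) = -2.441477 + 205.532169 = 203.090692

203.0907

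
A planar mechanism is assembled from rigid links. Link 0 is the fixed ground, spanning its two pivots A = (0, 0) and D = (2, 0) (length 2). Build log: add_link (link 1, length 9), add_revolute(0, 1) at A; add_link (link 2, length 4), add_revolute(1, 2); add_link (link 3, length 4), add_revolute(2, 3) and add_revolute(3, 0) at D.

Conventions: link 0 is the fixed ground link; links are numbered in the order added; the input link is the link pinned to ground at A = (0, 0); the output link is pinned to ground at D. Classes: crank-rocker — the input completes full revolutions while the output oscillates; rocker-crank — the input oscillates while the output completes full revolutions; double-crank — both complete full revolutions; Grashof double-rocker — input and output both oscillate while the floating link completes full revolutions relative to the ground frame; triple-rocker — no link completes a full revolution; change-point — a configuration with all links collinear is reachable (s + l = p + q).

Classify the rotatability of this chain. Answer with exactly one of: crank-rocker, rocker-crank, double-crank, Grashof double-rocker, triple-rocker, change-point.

lengths: ground=2, input=9, coupler=4, output=4
sorted: s=2 (shortest), l=9 (longest), p+q=8
s + l = 11 vs p + q = 8
s + l > p + q → non-Grashof → no link fully rotates → triple-rocker

triple-rocker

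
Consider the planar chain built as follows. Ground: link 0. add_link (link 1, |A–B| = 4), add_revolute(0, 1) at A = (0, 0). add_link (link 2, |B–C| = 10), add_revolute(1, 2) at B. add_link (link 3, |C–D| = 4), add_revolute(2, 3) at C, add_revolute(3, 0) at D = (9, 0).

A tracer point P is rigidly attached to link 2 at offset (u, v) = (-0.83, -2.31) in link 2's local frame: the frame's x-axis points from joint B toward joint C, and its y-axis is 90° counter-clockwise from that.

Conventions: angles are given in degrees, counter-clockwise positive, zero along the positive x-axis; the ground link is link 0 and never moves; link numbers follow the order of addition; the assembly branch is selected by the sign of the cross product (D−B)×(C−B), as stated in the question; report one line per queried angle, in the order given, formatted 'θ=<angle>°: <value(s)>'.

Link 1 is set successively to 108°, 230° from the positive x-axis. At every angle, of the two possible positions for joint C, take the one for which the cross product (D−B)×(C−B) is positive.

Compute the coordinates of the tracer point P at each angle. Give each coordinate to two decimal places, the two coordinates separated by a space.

A=(0,0), D=(9.00,0)
θ=108°: B = A + 4.00·(cos108°, sin108°) = (-1.2361, 3.8042)
θ=108°: |BD| = 10.9201
θ=108°: circle(B,10.00) ∩ circle(D,4.00): a=9.3062, h=3.6599
θ=108°:   candidates: C₊=(8.7622,3.9929) cross=39.967; C₋=(6.2121,-2.8684) cross=-39.967
θ=108°:   branch + wants cross > 0 → take C=(8.7622,3.9929) (cross=39.967)
θ=108°: ex = (C−B)/|BC| = (0.9998,0.0189); ey = (-0.0189,0.9998)
θ=108°: P = B + -0.83·ex + -2.31·ey = (-2.0223,1.4790)
θ=230°: B = A + 4.00·(cos230°, sin230°) = (-2.5712, -3.0642)
θ=230°: |BD| = 11.9700
θ=230°: circle(B,10.00) ∩ circle(D,4.00): a=9.4938, h=3.1414
θ=230°:   candidates: C₊=(5.8021,2.4028) cross=37.602; C₋=(7.4104,-3.6706) cross=-37.602
θ=230°:   branch + wants cross > 0 → take C=(5.8021,2.4028) (cross=37.602)
θ=230°: ex = (C−B)/|BC| = (0.8373,0.5467); ey = (-0.5467,0.8373)
θ=230°: P = B + -0.83·ex + -2.31·ey = (-2.0033,-5.4522)

θ=108°: -2.02 1.48
θ=230°: -2.00 -5.45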